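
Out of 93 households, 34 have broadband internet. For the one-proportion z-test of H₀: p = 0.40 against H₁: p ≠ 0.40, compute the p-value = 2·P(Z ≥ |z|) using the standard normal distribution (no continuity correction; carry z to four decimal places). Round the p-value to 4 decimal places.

With x = 34 successes in n = 93, p̂ = 0.36559.
Under H₀, SE = √(p₀(1−p₀)/n) = √(0.40·0.60/93) = √0.002580645 = 0.050800.
z = (p̂ − p₀)/SE = (34/93 − 0.40)/0.050800 ≈ -0.6773.
From the standard normal, 2·P(Z ≥ |z|) = 0.4982.

p-value = 0.4982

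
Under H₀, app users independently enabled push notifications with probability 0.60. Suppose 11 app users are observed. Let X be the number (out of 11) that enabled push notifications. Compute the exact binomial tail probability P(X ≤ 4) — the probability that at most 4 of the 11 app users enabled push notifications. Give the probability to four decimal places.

P = 0.0994

X ~ Binomial(n=11, p=0.60).
P(X ≤ 4) = Σ_{j=0}^{4} C(11,j)·0.60^j·0.40^{11−j}.
= 0.000042 + 0.000692 + 0.005190 + 0.023357 + 0.070071 = 0.0994.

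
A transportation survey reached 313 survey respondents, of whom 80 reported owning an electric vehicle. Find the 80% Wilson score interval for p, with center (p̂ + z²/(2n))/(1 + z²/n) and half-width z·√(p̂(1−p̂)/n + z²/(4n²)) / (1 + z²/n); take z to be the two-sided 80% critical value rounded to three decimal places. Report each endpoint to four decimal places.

Here p̂ = 80/313 = 0.25559 and z = 1.282 (z² = 1.643524).
Denominator 1 + z²/n = 1 + 1.643524/313 = 1.005251.
Adjusted center: (0.25559 + z²/(2n))/1.005251 = 0.25687.
Radicand: p̂(1−p̂)/n + z²/(4n²) = 0.000607873 + 0.000004194 = 0.000612067.
Half-width = 1.282·√0.000612067/1.005251 = 0.03155.
So the interval runs from 0.2253 to 0.2884.

(0.2253, 0.2884)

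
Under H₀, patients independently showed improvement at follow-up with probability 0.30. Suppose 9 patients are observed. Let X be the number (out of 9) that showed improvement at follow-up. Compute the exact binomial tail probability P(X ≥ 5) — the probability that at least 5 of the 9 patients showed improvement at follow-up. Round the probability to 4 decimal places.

X is binomial with n = 9 and p = 0.30.
P(X ≥ 5) = Σ_{j=5}^{9} C(9,j)·0.30^j·0.70^{9−j}.
= 0.073514 + 0.021004 + 0.003858 + 0.000413 + 0.000020 = 0.0988.

P = 0.0988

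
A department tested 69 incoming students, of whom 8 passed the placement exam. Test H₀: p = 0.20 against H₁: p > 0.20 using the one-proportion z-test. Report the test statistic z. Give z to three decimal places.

z = -1.746

With x = 8 successes in n = 69, p̂ = 0.11594.
SE₀ = √(0.20·0.80/69) = 0.048154.
z = (p̂ − p₀)/SE = (0.11594 − 0.20)/0.048154 = -1.746.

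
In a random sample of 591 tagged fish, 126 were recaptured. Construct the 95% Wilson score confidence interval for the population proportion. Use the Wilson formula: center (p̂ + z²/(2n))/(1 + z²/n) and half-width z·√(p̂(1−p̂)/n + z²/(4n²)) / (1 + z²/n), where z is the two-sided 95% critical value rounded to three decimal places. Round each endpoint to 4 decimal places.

(0.1821, 0.2480)

p̂ = 126/591 = 0.21320; z = 1.960, so z² = 3.841600.
Denominator 1 + z²/n = 1 + 3.841600/591 = 1.006500.
Adjusted center: (0.21320 + z²/(2n))/1.006500 = 0.21505.
Radicand: p̂(1−p̂)/n + z²/(4n²) = 0.000283832 + 0.000002750 = 0.000286582.
Half-width = 1.960·√0.000286582/1.006500 = 0.03297.
CI: 0.21505 ± 0.03297 = (0.1821, 0.2480).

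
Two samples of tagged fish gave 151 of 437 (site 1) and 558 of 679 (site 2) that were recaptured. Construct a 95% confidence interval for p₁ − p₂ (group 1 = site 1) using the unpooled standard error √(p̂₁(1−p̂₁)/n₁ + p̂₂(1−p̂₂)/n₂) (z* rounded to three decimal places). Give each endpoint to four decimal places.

(-0.5293, -0.4232)

p̂₁ = 151/437 = 0.34554, p̂₂ = 558/679 = 0.82180; p̂₁ − p̂₂ = -0.47626.
SE = √(0.000517486 + 0.000215680) = √0.000733166 = 0.027077.
The 95% critical value is z* = 1.960. Margin = 1.960·0.027077 = 0.05307.
Interval: -0.47626 ± 0.05307 → (-0.5293, -0.4232).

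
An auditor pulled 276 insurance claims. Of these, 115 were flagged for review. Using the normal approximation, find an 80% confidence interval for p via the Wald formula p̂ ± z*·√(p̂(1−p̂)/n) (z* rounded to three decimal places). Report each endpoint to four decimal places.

Sample proportion p̂ = 115/276 = 0.41667.
Standard error of p̂: √(0.243056/276) = √0.000880636 = 0.029676.
z* = 1.282 at the 80% level.
Margin of error: 1.282 × 0.029676 = 0.03804.
CI: 0.41667 ± 0.03804 = (0.3786, 0.4547).

(0.3786, 0.4547)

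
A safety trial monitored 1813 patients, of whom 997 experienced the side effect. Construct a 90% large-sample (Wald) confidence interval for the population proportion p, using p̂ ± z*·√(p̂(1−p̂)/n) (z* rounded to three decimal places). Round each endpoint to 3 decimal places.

Sample proportion p̂ = 997/1813 = 0.54992.
SE(p̂) = √(0.54992·0.45008/1813) = 0.011684.
z* = 1.645 at the 90% level.
Margin = 1.645·0.011684 = 0.01922.
Interval: 0.54992 ± 0.01922 → (0.531, 0.569).

(0.531, 0.569)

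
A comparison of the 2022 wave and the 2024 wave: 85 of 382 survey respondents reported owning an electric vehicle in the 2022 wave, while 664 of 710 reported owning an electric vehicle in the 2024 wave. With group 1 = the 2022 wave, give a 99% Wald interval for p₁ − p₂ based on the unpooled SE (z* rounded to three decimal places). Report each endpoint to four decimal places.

p̂₁ = 85/382 = 0.22251, p̂₂ = 664/710 = 0.93521; p̂₁ − p̂₂ = -0.71270.
SE = √(0.000452882 + 0.000085340) = √0.000538222 = 0.023200.
z* = 2.576 at the 99% level. Margin of error = 0.05976.
Interval: -0.71270 ± 0.05976 → (-0.7725, -0.6529).

(-0.7725, -0.6529)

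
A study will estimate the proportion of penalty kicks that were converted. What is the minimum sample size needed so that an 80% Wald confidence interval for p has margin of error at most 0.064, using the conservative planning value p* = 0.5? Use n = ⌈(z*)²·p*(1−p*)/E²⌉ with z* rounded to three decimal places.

n = 101

z* = 1.282 at the 80% level.
p*(1−p*) = 0.50·0.50 = 0.2500.
Required n before rounding: 1.643524 × 0.2500 / 0.064² = 100.313.
⌈100.313⌉ = 101.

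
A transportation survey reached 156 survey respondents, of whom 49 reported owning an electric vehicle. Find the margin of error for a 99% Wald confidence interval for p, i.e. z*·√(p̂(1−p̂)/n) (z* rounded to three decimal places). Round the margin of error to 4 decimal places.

The sample proportion is 49/156 = 0.31410.
SE = √(p̂(1−p̂)/n) = √(0.215442/156) = 0.037162.
For 99% confidence, z* = 2.576.
ME = 2.576·0.037162 = 0.0957.

ME = 0.0957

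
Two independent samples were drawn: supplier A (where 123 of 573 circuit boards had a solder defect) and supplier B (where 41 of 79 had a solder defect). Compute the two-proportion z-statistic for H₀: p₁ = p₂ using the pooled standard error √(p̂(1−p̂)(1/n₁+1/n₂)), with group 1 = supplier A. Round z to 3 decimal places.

p̂₁ = 123/573 = 0.21466, p̂₂ = 41/79 = 0.51899.
Pooled p̂ = (123+41)/(573+79) = 164/652 = 0.25153.
Pooled SE = √[0.1882645·0.01440343] ≈ 0.052074.
z = (p̂₁ − p̂₂)/SE = (0.21466 − 0.51899)/0.052074 = -0.30433/0.052074 = -5.844.

z = -5.844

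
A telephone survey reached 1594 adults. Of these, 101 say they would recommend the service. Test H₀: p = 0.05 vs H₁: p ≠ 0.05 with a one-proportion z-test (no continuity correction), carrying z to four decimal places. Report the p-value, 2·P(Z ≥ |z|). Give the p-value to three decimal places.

The sample proportion is 101/1594 = 0.06336.
Null standard error: √(0.05·0.95/1594) = √0.000029799 = 0.005459.
z = (p̂ − p₀)/SE = (101/1594 − 0.05)/0.005459 ≈ 2.4479.
p-value = 2·P(Z ≥ |z|) with z = 2.4479 → 0.014.

p-value = 0.014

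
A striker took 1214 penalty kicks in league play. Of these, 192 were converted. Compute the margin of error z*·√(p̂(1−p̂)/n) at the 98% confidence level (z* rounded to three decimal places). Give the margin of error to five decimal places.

ME = 0.02436

Sample proportion p̂ = 192/1214 = 0.15815.
SE = √(p̂(1−p̂)/n) = √(0.133142/1214) = 0.010472.
z* = 2.326 at the 98% level.
So ME = 0.02436.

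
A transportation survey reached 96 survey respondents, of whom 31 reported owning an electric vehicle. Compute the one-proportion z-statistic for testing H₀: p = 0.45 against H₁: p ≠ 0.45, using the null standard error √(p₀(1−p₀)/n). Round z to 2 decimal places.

Sample proportion p̂ = 31/96 = 0.32292.
SE₀ = √(0.45·0.55/96) = 0.050775.
z = (p̂ − p₀)/SE = (0.32292 − 0.45)/0.050775 = -2.50.

z = -2.50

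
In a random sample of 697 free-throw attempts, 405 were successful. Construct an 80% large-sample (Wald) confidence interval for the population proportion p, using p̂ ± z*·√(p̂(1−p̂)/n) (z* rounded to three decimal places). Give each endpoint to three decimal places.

(0.557, 0.605)

With x = 405 successes in n = 697, p̂ = 0.58106.
Standard error of p̂: √(0.243429/697) = √0.000349253 = 0.018688.
z* = 1.282 at the 80% level.
Margin of error: 1.282 × 0.018688 = 0.02396.
So the interval runs from 0.557 to 0.605.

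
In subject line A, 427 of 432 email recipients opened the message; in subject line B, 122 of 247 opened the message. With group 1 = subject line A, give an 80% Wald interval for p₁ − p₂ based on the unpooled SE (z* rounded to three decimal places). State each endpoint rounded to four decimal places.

p̂₁ = 0.98843, p̂₂ = 0.49393, so the observed difference is 0.49450.
SE = √(0.000026482 + 0.001011996) = √0.001038478 = 0.032225.
For 80% confidence, z* = 1.282. Margin of error = 0.04131.
Interval: 0.49450 ± 0.04131 → (0.4532, 0.5358).

(0.4532, 0.5358)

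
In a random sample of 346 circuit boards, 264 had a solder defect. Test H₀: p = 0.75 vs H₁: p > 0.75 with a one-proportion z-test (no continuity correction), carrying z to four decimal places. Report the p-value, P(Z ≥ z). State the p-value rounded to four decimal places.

The sample proportion is 264/346 = 0.76301.
Under H₀, SE = √(p₀(1−p₀)/n) = √(0.75·0.25/346) = √0.000541908 = 0.023279.
z = (p̂ − p₀)/SE = (264/346 − 0.75)/0.023279 ≈ 0.5587.
From the standard normal, P(Z ≥ z) = 0.2882.

p-value = 0.2882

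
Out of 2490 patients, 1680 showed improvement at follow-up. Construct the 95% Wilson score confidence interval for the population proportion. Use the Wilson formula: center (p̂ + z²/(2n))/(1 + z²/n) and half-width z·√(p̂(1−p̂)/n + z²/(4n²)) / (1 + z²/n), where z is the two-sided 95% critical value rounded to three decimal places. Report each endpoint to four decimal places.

(0.6560, 0.6928)

Here p̂ = 1680/2490 = 0.67470 and z = 1.960 (z² = 3.841600).
Denominator 1 + z²/n = 1 + 3.841600/2490 = 1.001543.
Center = (0.67470 + 0.000771)/1.001543 = 0.67443.
Radicand: p̂(1−p̂)/n + z²/(4n²) = 0.000088145 + 0.000000155 = 0.000088300.
Half-width = z·√(radicand)/denom = 1.960·0.009397/1.001543 = 0.01839.
CI: 0.67443 ± 0.01839 = (0.6560, 0.6928).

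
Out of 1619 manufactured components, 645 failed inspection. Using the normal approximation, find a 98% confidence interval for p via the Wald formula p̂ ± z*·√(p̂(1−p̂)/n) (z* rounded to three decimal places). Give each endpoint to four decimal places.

The sample proportion is 645/1619 = 0.39839.
SE(p̂) = √(0.39839·0.60161/1619) = 0.012167.
The 98% critical value is z* = 2.326.
Margin = 2.326·0.012167 = 0.02830.
Interval: 0.39839 ± 0.02830 → (0.3701, 0.4267).

(0.3701, 0.4267)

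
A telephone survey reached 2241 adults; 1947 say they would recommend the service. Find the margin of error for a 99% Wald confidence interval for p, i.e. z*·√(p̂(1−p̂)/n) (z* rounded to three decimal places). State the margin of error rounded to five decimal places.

ME = 0.01837

The sample proportion is 1947/2241 = 0.86881.
SE(p̂) = √(0.86881·0.13119/2241) = 0.007132.
The 99% critical value is z* = 2.576.
Margin of error = z*·SE = 2.576 × 0.007132 = 0.01837.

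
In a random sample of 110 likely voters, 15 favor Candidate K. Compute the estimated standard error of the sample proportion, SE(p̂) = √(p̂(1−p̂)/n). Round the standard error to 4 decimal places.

SE = 0.0327

Sample proportion p̂ = 15/110 = 0.13636.
p̂(1−p̂) = 0.13636·0.86364 = 0.117766.
Dividing by n and taking the root: √0.001070600 = 0.0327.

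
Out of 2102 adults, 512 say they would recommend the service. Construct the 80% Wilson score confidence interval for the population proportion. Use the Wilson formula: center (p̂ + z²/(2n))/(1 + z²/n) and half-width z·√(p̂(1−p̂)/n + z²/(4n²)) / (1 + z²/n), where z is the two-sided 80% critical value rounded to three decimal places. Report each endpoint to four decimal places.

(0.2318, 0.2558)

Here p̂ = 512/2102 = 0.24358 and z = 1.282 (z² = 1.643524).
1 + z²/n = 1.000782.
Adjusted center: (0.24358 + z²/(2n))/1.000782 = 0.24378.
Radicand: p̂(1−p̂)/n + z²/(4n²) = 0.000087653 + 0.000000093 = 0.000087746.
Half-width = 1.282·√0.000087746/1.000782 = 0.01200.
CI: 0.24378 ± 0.01200 = (0.2318, 0.2558).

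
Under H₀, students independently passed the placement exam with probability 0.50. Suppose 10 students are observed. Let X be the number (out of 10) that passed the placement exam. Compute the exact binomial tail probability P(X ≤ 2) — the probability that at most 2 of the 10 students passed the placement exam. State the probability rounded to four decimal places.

P = 0.0547

X ~ Binomial(n=10, p=0.50).
P(X ≤ 2) = C(10,0)·0.50^0·0.50^10 + C(10,1)·0.50^1·0.50^9 + C(10,2)·0.50^2·0.50^8.
= 0.000977 + 0.009766 + 0.043945 = 0.0547.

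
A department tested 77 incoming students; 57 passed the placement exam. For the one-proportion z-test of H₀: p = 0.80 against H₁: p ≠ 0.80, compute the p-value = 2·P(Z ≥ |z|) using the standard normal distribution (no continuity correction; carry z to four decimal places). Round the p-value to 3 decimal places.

p-value = 0.190

Sample proportion p̂ = 57/77 = 0.74026.
SE₀ = √(0.80·0.20/77) = 0.045584.
z = (p̂ − p₀)/SE = (57/77 − 0.80)/0.045584 ≈ -1.3105.
From the standard normal, 2·P(Z ≥ |z|) = 0.190.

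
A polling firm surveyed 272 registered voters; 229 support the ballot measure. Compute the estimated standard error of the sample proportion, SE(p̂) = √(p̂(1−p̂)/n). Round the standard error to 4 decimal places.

Sample proportion p̂ = 229/272 = 0.84191.
p̂(1−p̂) = 0.84191·0.15809 = 0.133098.
Dividing by n and taking the root: √0.000489331 = 0.0221.

SE = 0.0221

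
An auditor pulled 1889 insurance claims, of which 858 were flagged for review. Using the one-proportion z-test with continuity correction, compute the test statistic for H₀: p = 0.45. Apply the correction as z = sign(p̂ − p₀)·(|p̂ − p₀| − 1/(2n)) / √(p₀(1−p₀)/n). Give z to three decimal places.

The sample proportion is 858/1889 = 0.45421. p̂ − p₀ = 0.004209.
Continuity correction 1/(2n) = 1/3778 = 0.000265.
Corrected numerator: |0.004209| − 0.000265 = 0.003944.
SE₀ = √(0.45·0.55/1889) = 0.011446.
z = +0.003944/0.011446 = 0.345.

z = 0.345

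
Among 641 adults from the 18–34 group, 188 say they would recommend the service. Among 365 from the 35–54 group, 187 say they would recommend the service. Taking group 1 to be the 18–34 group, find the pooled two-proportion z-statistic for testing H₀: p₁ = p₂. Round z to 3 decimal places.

z = -6.908

Sample proportions: p̂₁ = 188/641 = 0.29329 and p̂₂ = 187/365 = 0.51233.
Pooled p̂ = (188+187)/(641+365) = 375/1006 = 0.37276.
SE = √[p̂(1−p̂)(1/n₁+1/n₂)] = √[0.37276·0.62724·(1/641+1/365)] ≈ 0.031707.
z = (p̂₁ − p̂₂)/SE = (0.29329 − 0.51233)/0.031707 = -0.21904/0.031707 = -6.908.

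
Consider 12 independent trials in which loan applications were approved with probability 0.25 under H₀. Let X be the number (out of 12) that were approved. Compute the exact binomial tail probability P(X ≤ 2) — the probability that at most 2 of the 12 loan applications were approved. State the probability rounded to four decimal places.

X is binomial with n = 12 and p = 0.25.
P(X ≤ 2) = C(12,0)·0.25^0·0.75^12 + C(12,1)·0.25^1·0.75^11 + C(12,2)·0.25^2·0.75^10.
= 0.031676 + 0.126705 + 0.232293 = 0.3907.

P = 0.3907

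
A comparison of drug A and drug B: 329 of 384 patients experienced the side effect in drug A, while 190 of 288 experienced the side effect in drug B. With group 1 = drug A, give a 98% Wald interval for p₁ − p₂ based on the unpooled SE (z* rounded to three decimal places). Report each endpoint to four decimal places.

(0.1199, 0.2742)

p̂₁ = 329/384 = 0.85677, p̂₂ = 190/288 = 0.65972; p̂₁ − p̂₂ = 0.19705.
Unpooled SE = √(p̂₁(1−p̂₁)/n₁ + p̂₂(1−p̂₂)/n₂) = √(0.000319569 + 0.000779475) = 0.033152.
z* = 2.326 at the 98% level. Margin = 2.326·0.033152 = 0.07711.
Interval: 0.19705 ± 0.07711 → (0.1199, 0.2742).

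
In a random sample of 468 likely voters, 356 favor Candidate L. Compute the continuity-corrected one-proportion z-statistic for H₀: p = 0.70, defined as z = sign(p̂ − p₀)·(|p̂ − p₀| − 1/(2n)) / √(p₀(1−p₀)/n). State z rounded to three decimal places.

The sample proportion is 356/468 = 0.76068. p̂ − p₀ = 0.060684.
Continuity correction 1/(2n) = 1/936 = 0.001068.
Corrected numerator: |0.060684| − 0.001068 = 0.059616.
SE₀ = √(0.70·0.30/468) = 0.021183.
z = (+)0.059616/0.021183 = 2.814.

z = 2.814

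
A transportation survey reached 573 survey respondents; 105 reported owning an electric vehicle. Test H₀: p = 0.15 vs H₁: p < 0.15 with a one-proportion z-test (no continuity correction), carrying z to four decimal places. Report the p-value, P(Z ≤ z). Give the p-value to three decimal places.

p-value = 0.987

With x = 105 successes in n = 573, p̂ = 0.18325.
SE₀ = √(0.15·0.85/573) = 0.014917.
z = (p̂ − p₀)/SE = (105/573 − 0.15)/0.014917 ≈ 2.2288.
p-value = P(Z ≤ z) with z = 2.2288 → 0.987.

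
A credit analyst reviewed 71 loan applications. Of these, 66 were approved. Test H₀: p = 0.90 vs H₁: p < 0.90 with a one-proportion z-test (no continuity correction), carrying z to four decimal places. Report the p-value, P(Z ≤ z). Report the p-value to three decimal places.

p-value = 0.797

p̂ = 66/71 = 0.92958.
SE₀ = √(0.90·0.10/71) = 0.035603.
Test statistic (full precision, shown to 4 dp): z = (66/71 − 0.90)/SE₀ ≈ 0.8307.
From the standard normal, P(Z ≤ z) = 0.797.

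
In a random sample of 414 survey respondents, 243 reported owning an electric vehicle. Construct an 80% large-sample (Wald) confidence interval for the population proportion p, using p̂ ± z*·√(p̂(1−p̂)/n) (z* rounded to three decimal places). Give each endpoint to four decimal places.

p̂ = 243/414 = 0.58696.
Standard error of p̂: √(0.242439/414) = √0.000585600 = 0.024199.
For 80% confidence, z* = 1.282.
Margin = 1.282·0.024199 = 0.03102.
So the interval runs from 0.5559 to 0.6180.

(0.5559, 0.6180)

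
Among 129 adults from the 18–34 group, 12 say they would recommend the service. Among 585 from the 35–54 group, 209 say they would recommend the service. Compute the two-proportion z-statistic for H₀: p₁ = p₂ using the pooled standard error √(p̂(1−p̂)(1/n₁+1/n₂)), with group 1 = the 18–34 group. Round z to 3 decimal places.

Sample proportions: p̂₁ = 12/129 = 0.09302 and p̂₂ = 209/585 = 0.35726.
Pooling: p̂ = 221/714 = 0.30952.
Pooled SE = √[0.2137188·0.00946134] ≈ 0.044967.
z = -0.26424/0.044967 = -5.876.

z = -5.876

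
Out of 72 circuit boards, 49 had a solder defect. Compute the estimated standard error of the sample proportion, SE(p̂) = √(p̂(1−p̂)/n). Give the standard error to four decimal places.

p̂ = 49/72 = 0.68056.
p̂(1−p̂) = 0.68056·0.31944 = 0.217398.
SE = √(0.217398/72) = 0.0549.

SE = 0.0549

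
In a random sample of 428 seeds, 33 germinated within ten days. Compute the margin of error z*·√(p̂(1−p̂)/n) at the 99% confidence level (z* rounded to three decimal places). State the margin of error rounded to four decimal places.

With x = 33 successes in n = 428, p̂ = 0.07710.
SE(p̂) = √(0.07710·0.92290/428) = 0.012894.
z* = 2.576 at the 99% level.
ME = 2.576·0.012894 = 0.0332.

ME = 0.0332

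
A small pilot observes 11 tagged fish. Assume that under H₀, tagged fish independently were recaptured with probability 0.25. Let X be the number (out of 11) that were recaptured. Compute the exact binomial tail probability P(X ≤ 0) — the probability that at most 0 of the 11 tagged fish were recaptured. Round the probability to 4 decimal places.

P = 0.0422

X ~ Binomial(n=11, p=0.25).
P(X ≤ 0) = C(11,0)·0.25^0·0.75^11.
= 0.042235 = 0.0422.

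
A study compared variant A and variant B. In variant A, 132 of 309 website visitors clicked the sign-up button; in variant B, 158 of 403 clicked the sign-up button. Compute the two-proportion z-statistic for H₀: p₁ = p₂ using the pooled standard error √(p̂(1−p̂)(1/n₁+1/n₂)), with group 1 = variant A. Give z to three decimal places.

z = 0.945

Sample proportions: p̂₁ = 132/309 = 0.42718 and p̂₂ = 158/403 = 0.39206.
Pooling: p̂ = 290/712 = 0.40730.
SE = √[p̂(1−p̂)(1/n₁+1/n₂)] = √[0.40730·0.59270·(1/309+1/403)] ≈ 0.037152.
z = 0.03512/0.037152 = 0.945.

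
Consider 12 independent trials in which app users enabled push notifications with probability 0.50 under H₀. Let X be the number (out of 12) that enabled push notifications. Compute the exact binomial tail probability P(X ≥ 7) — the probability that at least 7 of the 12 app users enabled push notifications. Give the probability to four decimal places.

P = 0.3872

X ~ Binomial(n=12, p=0.50).
P(X ≥ 7) = Σ_{j=7}^{12} C(12,j)·0.50^j·0.50^{12−j}.
= 0.193359 + 0.120850 + 0.053711 + 0.016113 + 0.002930 + 0.000244 = 0.3872.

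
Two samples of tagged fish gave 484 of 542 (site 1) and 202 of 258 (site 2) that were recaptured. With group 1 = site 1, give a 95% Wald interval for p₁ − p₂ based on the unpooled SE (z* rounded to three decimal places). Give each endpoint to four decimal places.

(0.0534, 0.1667)

p̂₁ = 484/542 = 0.89299, p̂₂ = 202/258 = 0.78295; p̂₁ − p̂₂ = 0.11004.
SE = √(0.000176309 + 0.000658689) = √0.000834998 = 0.028896.
For 95% confidence, z* = 1.960. Margin = 1.960·0.028896 = 0.05664.
So the interval runs from 0.0534 to 0.1667.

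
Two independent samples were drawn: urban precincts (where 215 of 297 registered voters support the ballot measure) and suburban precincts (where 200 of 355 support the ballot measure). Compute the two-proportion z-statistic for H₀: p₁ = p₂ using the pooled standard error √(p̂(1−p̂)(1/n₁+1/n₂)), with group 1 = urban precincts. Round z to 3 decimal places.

z = 4.244

Sample proportions: p̂₁ = 215/297 = 0.72391 and p̂₂ = 200/355 = 0.56338.
Pooling: p̂ = 415/652 = 0.63650.
SE = √[p̂(1−p̂)(1/n₁+1/n₂)] = √[0.63650·0.36350·(1/297+1/355)] ≈ 0.037825.
z = 0.16053/0.037825 = 4.244.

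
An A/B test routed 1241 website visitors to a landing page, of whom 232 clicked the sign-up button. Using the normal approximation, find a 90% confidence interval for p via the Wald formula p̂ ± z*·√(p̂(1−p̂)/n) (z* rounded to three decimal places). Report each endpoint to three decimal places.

(0.169, 0.205)

With x = 232 successes in n = 1241, p̂ = 0.18695.
SE = √(p̂(1−p̂)/n) = √(0.151997/1241) = 0.011067.
z* = 1.645 at the 90% level.
Margin of error: 1.645 × 0.011067 = 0.01821.
CI: 0.18695 ± 0.01821 = (0.169, 0.205).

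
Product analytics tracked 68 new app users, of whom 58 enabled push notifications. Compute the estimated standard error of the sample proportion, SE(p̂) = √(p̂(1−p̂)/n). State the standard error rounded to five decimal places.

p̂ = 58/68 = 0.85294.
p̂(1−p̂) = 0.85294·0.14706 = 0.125433.
SE = √(0.125433/68) = √0.001844603 = 0.04295.

SE = 0.04295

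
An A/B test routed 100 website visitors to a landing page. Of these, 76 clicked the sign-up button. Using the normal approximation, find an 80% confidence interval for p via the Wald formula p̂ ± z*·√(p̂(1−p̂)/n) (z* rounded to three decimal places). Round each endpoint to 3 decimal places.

With x = 76 successes in n = 100, p̂ = 0.76000.
SE(p̂) = √(0.76000·0.24000/100) = 0.042708.
z* = 1.282 at the 80% level.
Margin of error: 1.282 × 0.042708 = 0.05475.
CI: 0.76000 ± 0.05475 = (0.705, 0.815).

(0.705, 0.815)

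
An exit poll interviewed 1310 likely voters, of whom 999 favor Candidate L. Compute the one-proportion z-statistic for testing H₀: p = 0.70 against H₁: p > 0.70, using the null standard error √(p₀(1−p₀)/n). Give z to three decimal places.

With x = 999 successes in n = 1310, p̂ = 0.76260.
SE₀ = √(0.70·0.30/1310) = 0.012661.
z = (p̂ − p₀)/SE = (0.76260 − 0.70)/0.012661 = 4.944.

z = 4.944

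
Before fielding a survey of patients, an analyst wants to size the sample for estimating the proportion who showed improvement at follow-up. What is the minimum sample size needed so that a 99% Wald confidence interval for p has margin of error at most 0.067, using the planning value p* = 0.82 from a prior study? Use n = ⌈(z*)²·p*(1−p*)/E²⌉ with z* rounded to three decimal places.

n = 219

The 99% critical value is z* = 2.576.
p*(1−p*) = 0.1476.
(z*)²·p*(1−p*)/E² = 6.635776·0.1476/0.004489 = 218.187.
Rounding up, n = 219.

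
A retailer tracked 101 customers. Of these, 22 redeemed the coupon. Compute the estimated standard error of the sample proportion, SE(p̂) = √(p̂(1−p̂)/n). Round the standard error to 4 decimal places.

SE = 0.0411

The sample proportion is 22/101 = 0.21782.
p̂(1−p̂) = 0.21782·0.78218 = 0.170374.
SE = √(0.170374/101) = √0.001686871 = 0.0411.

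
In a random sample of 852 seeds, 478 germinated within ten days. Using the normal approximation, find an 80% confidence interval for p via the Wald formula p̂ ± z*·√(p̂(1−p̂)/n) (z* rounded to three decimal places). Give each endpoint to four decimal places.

(0.5392, 0.5828)

The sample proportion is 478/852 = 0.56103.
Standard error of p̂: √(0.246275/852) = √0.000289055 = 0.017002.
For 80% confidence, z* = 1.282.
Margin of error: 1.282 × 0.017002 = 0.02180.
CI: 0.56103 ± 0.02180 = (0.5392, 0.5828).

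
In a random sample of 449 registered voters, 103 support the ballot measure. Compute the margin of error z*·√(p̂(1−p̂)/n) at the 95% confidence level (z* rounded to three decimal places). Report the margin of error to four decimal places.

Sample proportion p̂ = 103/449 = 0.22940.
SE(p̂) = √(0.22940·0.77060/449) = 0.019842.
z* = 1.960 at the 95% level.
Margin of error = z*·SE = 1.960 × 0.019842 = 0.0389.

ME = 0.0389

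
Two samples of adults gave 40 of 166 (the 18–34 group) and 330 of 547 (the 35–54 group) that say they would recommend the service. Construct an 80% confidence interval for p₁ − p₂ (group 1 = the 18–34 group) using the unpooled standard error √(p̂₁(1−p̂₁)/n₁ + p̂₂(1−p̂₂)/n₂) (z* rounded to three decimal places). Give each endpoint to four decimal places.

p̂₁ = 0.24096, p̂₂ = 0.60329, so the observed difference is -0.36233.
SE = √(0.001101809 + 0.000437534) = √0.001539343 = 0.039234.
For 80% confidence, z* = 1.282. Margin = 1.282·0.039234 = 0.05030.
Interval: -0.36233 ± 0.05030 → (-0.4126, -0.3120).

(-0.4126, -0.3120)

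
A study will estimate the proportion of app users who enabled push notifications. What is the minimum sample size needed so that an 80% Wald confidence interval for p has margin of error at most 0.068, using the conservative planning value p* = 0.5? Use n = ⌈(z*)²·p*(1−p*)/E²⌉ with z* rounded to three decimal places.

n = 89

z* = 1.282 at the 80% level.
p*(1−p*) = 0.2500.
(z*)²·p*(1−p*)/E² = 1.643524·0.2500/0.004624 = 88.858.
Rounding up, n = 89.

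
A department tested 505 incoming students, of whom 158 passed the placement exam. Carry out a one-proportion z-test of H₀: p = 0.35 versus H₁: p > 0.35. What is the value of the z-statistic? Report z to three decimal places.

z = -1.749

With x = 158 successes in n = 505, p̂ = 0.31287.
Under H₀, SE = √(p₀(1−p₀)/n) = √(0.35·0.65/505) = √0.000450495 = 0.021225.
z = (p̂ − p₀)/SE = (0.31287 − 0.35)/0.021225 = -1.749.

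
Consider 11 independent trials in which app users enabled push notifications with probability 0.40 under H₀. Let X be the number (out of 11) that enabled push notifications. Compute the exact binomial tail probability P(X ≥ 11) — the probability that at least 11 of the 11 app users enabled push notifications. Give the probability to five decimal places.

P = 0.00004

X is binomial with n = 11 and p = 0.40.
P(X ≥ 11) = C(11,11)·0.40^11·0.60^0.
= 0.000042 = 0.00004.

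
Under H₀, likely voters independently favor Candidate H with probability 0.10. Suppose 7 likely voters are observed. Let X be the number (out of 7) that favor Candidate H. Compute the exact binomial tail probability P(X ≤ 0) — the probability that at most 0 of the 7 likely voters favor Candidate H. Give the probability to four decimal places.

X is binomial with n = 7 and p = 0.10.
P(X ≤ 0) = C(7,0)·0.10^0·0.90^7.
= 0.478297 = 0.4783.

P = 0.4783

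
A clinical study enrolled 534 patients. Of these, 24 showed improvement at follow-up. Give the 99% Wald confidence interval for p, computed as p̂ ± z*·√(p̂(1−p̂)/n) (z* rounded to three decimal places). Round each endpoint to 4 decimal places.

(0.0218, 0.0680)

With x = 24 successes in n = 534, p̂ = 0.04494.
SE = √(p̂(1−p̂)/n) = √(0.042924/534) = 0.008966.
For 99% confidence, z* = 2.576.
Margin of error: 2.576 × 0.008966 = 0.02310.
So the interval runs from 0.0218 to 0.0680.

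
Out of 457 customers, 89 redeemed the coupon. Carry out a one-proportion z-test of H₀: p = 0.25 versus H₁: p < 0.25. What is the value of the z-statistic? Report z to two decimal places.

With x = 89 successes in n = 457, p̂ = 0.19475.
SE₀ = √(0.25·0.75/457) = 0.020255.
Test statistic: z = -0.05525/0.020255 = -2.73.

z = -2.73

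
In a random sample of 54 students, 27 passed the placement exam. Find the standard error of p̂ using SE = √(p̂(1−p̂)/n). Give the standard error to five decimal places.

With x = 27 successes in n = 54, p̂ = 0.50000.
p̂(1−p̂) = 0.50000·0.50000 = 0.250000.
SE = √(0.250000/54) = √0.004629630 = 0.06804.

SE = 0.06804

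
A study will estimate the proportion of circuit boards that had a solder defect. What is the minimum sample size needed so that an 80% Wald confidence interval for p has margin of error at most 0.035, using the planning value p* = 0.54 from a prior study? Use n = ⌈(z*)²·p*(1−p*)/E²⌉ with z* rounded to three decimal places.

The 80% critical value is z* = 1.282.
p*(1−p*) = 0.2484.
(z*)²·p*(1−p*)/E² = 1.643524·0.2484/0.001225 = 333.266.
Rounding up, n = 334.

n = 334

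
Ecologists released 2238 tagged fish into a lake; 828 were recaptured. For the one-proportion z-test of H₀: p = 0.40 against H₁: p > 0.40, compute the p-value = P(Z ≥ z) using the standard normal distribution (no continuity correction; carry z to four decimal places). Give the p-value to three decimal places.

p̂ = 828/2238 = 0.36997.
SE₀ = √(0.40·0.60/2238) = 0.010356.
z = (p̂ − p₀)/SE = (828/2238 − 0.40)/0.010356 ≈ -2.8996.
From the standard normal, P(Z ≥ z) = 0.998.

p-value = 0.998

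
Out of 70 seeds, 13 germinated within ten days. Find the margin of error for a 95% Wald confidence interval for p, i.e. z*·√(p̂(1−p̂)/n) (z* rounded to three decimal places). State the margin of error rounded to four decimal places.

ME = 0.0911

p̂ = 13/70 = 0.18571.
Standard error of p̂: √(0.151224/70) = √0.002160350 = 0.046480.
The 95% critical value is z* = 1.960.
So ME = 0.0911.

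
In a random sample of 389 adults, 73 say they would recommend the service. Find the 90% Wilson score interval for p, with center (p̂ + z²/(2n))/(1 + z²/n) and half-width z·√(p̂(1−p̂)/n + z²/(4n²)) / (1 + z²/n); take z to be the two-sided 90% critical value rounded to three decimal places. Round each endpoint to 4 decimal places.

Here p̂ = 73/389 = 0.18766 and z = 1.645 (z² = 2.706025).
1 + z²/n = 1.006956.
Adjusted center: (0.18766 + z²/(2n))/1.006956 = 0.18982.
Radicand: p̂(1−p̂)/n + z²/(4n²) = 0.000391887 + 0.000004471 = 0.000396358.
Half-width = z·√(radicand)/denom = 1.645·0.019909/1.006956 = 0.03252.
CI: 0.18982 ± 0.03252 = (0.1573, 0.2223).

(0.1573, 0.2223)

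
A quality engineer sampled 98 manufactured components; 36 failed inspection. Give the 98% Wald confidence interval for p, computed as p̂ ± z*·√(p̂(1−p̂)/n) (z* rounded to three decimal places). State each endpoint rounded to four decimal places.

The sample proportion is 36/98 = 0.36735.
SE = √(p̂(1−p̂)/n) = √(0.232403/98) = 0.048698.
For 98% confidence, z* = 2.326.
Margin = 2.326·0.048698 = 0.11327.
Interval: 0.36735 ± 0.11327 → (0.2541, 0.4806).

(0.2541, 0.4806)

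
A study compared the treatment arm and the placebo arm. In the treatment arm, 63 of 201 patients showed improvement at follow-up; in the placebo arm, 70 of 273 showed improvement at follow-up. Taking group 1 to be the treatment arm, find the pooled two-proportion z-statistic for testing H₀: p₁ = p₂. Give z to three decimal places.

z = 1.366

p̂₁ = 63/201 = 0.31343, p̂₂ = 70/273 = 0.25641.
Pooled p̂ = (63+70)/(201+273) = 133/474 = 0.28059.
Pooled SE = √[0.2018596·0.00863813] ≈ 0.041757.
z = (p̂₁ − p̂₂)/SE = (0.31343 − 0.25641)/0.041757 = 0.05702/0.041757 = 1.366.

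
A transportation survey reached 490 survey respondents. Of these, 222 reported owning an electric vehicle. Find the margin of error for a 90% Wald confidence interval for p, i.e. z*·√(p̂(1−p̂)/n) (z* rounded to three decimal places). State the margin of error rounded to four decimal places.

ME = 0.0370

Sample proportion p̂ = 222/490 = 0.45306.
SE = √(p̂(1−p̂)/n) = √(0.247797/490) = 0.022488.
The 90% critical value is z* = 1.645.
So ME = 0.0370.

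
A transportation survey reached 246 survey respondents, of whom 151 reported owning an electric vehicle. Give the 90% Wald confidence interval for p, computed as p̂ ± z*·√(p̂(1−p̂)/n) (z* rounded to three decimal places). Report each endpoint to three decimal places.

With x = 151 successes in n = 246, p̂ = 0.61382.
SE(p̂) = √(0.61382·0.38618/246) = 0.031042.
z* = 1.645 at the 90% level.
Margin = 1.645·0.031042 = 0.05106.
Interval: 0.61382 ± 0.05106 → (0.563, 0.665).

(0.563, 0.665)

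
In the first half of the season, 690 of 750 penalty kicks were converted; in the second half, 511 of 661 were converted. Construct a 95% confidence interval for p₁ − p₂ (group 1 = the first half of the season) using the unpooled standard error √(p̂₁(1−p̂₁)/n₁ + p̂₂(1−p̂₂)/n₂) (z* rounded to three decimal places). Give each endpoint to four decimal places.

(0.1096, 0.1843)

p̂₁ = 690/750 = 0.92000, p̂₂ = 511/661 = 0.77307; p̂₁ − p̂₂ = 0.14693.
Unpooled SE = √(p̂₁(1−p̂₁)/n₁ + p̂₂(1−p̂₂)/n₂) = √(0.000098133 + 0.000265404) = 0.019067.
For 95% confidence, z* = 1.960. Margin of error = 0.03737.
Interval: 0.14693 ± 0.03737 → (0.1096, 0.1843).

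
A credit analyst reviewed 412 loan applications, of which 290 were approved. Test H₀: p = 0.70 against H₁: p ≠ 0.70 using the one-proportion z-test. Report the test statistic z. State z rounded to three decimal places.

z = 0.172

With x = 290 successes in n = 412, p̂ = 0.70388.
Under H₀, SE = √(p₀(1−p₀)/n) = √(0.70·0.30/412) = √0.000509709 = 0.022577.
z = (0.70388 − 0.70)/0.022577 = 0.00388/0.022577 = 0.172.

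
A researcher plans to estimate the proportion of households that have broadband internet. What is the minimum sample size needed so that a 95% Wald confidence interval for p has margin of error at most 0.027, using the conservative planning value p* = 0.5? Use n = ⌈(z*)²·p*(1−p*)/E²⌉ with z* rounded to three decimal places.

The 95% critical value is z* = 1.960.
p*(1−p*) = 0.50·0.50 = 0.2500.
Required n before rounding: 3.841600 × 0.2500 / 0.027² = 1317.421.
Rounding up, n = 1318.

n = 1318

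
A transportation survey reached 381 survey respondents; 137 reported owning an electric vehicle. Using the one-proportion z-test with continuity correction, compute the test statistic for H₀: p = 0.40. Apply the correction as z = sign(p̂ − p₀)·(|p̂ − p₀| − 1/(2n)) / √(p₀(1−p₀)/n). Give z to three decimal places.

z = -1.558

The sample proportion is 137/381 = 0.35958. p̂ − p₀ = -0.040420.
1/(2n) = 0.001312.
Corrected numerator: |-0.040420| − 0.001312 = 0.039108.
Null standard error: √(0.40·0.60/381) = √0.000629921 = 0.025098.
z = −0.039108/0.025098 = -1.558.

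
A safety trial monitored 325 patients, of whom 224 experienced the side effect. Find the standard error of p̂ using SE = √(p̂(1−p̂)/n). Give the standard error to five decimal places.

SE = 0.02567

p̂ = 224/325 = 0.68923.
p̂(1−p̂) = 0.68923·0.31077 = 0.214192.
SE = √(0.214192/325) = √0.000659052 = 0.02567.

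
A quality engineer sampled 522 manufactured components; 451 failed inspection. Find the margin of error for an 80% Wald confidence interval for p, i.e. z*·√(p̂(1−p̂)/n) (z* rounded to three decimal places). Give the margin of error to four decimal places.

ME = 0.0192

p̂ = 451/522 = 0.86398.
SE(p̂) = √(0.86398·0.13602/522) = 0.015004.
z* = 1.282 at the 80% level.
ME = 1.282·0.015004 = 0.0192.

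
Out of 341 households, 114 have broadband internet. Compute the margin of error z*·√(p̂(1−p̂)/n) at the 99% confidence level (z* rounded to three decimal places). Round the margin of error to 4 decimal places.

With x = 114 successes in n = 341, p̂ = 0.33431.
SE(p̂) = √(0.33431·0.66569/341) = 0.025547.
The 99% critical value is z* = 2.576.
Margin of error = z*·SE = 2.576 × 0.025547 = 0.0658.

ME = 0.0658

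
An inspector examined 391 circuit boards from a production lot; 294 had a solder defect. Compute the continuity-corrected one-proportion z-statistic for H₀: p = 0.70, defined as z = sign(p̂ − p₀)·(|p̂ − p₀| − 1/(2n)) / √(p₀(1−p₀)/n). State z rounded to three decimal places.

z = 2.185

With x = 294 successes in n = 391, p̂ = 0.75192. p̂ − p₀ = 0.051918.
Continuity correction 1/(2n) = 1/782 = 0.001279.
Corrected numerator: |0.051918| − 0.001279 = 0.050639.
Null standard error: √(0.70·0.30/391) = √0.000537084 = 0.023175.
z = +0.050639/0.023175 = 2.185.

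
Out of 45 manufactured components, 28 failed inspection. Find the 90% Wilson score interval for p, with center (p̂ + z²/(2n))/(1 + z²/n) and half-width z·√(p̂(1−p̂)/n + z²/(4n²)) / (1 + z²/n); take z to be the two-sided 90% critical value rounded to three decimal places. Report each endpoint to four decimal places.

(0.4996, 0.7310)

Here p̂ = 28/45 = 0.62222 and z = 1.645 (z² = 2.706025).
1 + z²/n = 1.060134.
Adjusted center: (0.62222 + z²/(2n))/1.060134 = 0.61529.
Radicand: p̂(1−p̂)/n + z²/(4n²) = 0.005223594 + 0.000334077 = 0.005557671.
Half-width = 1.645·√0.005557671/1.060134 = 0.11568.
Interval: 0.61529 ± 0.11568 → (0.4996, 0.7310).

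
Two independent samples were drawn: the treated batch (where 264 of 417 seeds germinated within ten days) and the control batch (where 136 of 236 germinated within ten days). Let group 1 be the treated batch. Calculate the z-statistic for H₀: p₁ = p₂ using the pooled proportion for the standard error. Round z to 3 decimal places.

z = 1.432

Sample proportions: p̂₁ = 264/417 = 0.63309 and p̂₂ = 136/236 = 0.57627.
Pooling: p̂ = 400/653 = 0.61256.
SE = √[p̂(1−p̂)(1/n₁+1/n₂)] = √[0.61256·0.38744·(1/417+1/236)] ≈ 0.039683.
z = (p̂₁ − p̂₂)/SE = (0.63309 − 0.57627)/0.039683 = 0.05682/0.039683 = 1.432.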